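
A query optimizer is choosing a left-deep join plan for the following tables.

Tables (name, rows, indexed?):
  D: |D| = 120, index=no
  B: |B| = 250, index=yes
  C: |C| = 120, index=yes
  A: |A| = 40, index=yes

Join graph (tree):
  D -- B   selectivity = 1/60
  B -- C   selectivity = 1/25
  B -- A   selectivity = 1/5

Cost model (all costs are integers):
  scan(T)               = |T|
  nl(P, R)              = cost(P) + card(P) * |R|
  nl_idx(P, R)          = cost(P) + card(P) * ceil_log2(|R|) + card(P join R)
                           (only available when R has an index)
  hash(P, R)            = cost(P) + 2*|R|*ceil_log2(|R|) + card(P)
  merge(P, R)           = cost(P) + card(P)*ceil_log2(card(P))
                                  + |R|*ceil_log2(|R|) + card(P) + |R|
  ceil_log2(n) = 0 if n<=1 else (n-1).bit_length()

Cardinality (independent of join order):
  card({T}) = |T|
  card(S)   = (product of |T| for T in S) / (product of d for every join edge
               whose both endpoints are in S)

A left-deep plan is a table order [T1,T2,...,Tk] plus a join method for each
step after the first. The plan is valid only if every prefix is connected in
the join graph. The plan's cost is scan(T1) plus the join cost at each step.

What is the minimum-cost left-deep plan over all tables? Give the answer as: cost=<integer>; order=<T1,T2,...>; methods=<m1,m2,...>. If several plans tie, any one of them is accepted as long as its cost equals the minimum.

Selinger DP (subsets sized 1..n):
  {D}: scan cost=120, card=120
  {B}: scan cost=250, card=250
  {C}: scan cost=120, card=120
  {A}: scan cost=40, card=40
  {BD}: card=500; try (B,nl_idx)→1580, (D,hash)→2180, (B,merge)→3330, (D,merge)→3460, (B,hash)→4240, (B,nl)→30120 …(+1); best=1580 via (B,nl_idx)
  {BC}: card=1200; try (C,hash)→2180, (B,nl_idx)→2280, (C,nl_idx)→3200, (B,merge)→3330, (C,merge)→3460, (B,hash)→4240 …(+2); best=2180 via (C,hash)
  {AB}: card=2000; try (A,hash)→980, (B,nl_idx)→2360, (B,merge)→2570, (A,merge)→2780, (A,nl_idx)→3750, (B,hash)→4080 …(+2); best=980 via (A,hash)
  {BCD}: card=2400; try (C,hash)→3760, (D,hash)→5060, (C,nl_idx)→7480, (C,merge)→7540, (D,merge)→17540, (C,nl)→61580 …(+1); best=3760 via (C,hash)
  {ABD}: card=4000; try (A,hash)→2560, (D,hash)→4660, (A,merge)→6860, (A,nl_idx)→8580, (A,nl)→21580, (D,merge)→25940 …(+1); best=2560 via (A,hash)
  {ABC}: card=9600; try (A,hash)→3860, (C,hash)→4660, (A,merge)→16860, (A,nl_idx)→18980, (C,nl_idx)→24580, (C,merge)→25940 …(+2); best=3860 via (A,hash)
  {ABCD}: card=19200; try (A,hash)→6640, (C,hash)→8240, (D,hash)→15140, (A,merge)→35240, (A,nl_idx)→37360, (C,nl_idx)→49760 …(+5); best=6640 via (A,hash)

cost=6640; order=D,B,C,A; methods=nl_idx,hash,hash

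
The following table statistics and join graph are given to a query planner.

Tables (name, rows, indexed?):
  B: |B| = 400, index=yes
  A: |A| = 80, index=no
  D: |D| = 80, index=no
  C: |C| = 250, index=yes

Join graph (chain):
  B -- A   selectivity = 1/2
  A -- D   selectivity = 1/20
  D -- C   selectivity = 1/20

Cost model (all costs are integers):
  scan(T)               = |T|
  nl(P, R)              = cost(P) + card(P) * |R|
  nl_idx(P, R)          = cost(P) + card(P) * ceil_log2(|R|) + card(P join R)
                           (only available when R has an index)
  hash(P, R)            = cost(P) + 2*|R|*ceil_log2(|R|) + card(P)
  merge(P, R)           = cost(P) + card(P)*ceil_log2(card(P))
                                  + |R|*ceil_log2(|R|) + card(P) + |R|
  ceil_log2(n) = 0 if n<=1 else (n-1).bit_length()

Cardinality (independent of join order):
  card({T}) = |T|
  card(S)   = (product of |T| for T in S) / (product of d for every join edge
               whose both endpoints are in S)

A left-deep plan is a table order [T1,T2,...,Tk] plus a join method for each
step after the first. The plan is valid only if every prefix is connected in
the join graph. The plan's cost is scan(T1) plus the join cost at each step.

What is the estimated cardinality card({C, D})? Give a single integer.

1000

Tables in S: C(250), D(80)
Edges inside S: D-C(d=20)
numerator = 250 * 80 = 20000
denominator = 20 = 20
card(S) = 20000 / 20 = 1000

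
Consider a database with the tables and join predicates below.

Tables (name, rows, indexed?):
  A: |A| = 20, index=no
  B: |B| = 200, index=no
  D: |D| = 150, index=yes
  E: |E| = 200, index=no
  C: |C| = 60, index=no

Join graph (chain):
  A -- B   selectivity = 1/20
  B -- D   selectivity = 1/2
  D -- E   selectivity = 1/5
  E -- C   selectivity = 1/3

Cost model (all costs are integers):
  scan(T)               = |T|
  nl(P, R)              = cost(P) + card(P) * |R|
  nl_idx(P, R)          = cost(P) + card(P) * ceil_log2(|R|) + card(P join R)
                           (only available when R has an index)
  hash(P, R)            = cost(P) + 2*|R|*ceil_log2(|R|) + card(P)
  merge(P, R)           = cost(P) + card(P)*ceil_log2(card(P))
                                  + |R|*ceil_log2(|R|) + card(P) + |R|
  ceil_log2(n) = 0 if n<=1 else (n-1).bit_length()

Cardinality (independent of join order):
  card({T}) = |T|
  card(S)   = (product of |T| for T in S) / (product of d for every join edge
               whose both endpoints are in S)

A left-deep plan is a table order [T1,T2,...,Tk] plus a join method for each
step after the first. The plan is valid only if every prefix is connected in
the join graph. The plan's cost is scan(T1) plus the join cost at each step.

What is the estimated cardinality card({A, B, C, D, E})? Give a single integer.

Tables in S: A(20), B(200), C(60), D(150), E(200)
Edges inside S: A-B(d=20), B-D(d=2), D-E(d=5), E-C(d=3)
numerator = 20 * 200 * 60 * 150 * 200 = 7200000000
denominator = 20 * 2 * 5 * 3 = 600
card(S) = 7200000000 / 600 = 12000000

12000000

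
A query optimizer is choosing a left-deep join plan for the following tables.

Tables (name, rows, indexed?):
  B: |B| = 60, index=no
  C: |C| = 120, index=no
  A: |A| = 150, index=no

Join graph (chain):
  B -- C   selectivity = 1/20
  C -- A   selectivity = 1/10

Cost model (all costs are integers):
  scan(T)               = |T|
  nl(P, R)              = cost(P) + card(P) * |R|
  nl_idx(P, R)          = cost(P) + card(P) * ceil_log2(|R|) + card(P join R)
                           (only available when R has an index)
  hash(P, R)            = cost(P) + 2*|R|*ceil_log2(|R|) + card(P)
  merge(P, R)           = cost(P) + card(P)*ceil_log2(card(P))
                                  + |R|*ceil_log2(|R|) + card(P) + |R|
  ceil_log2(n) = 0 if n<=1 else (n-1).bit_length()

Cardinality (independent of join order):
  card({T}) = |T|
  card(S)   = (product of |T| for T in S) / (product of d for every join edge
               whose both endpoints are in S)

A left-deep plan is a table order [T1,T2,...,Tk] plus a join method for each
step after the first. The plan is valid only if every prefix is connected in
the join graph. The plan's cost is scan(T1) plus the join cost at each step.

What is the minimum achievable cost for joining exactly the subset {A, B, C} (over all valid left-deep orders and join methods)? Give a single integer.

3720

Selinger DP over subsets of {A,B,C}:
  {B}: scan cost=60, card=60
  {C}: scan cost=120, card=120
  {A}: scan cost=150, card=150
  {BC}: card=360; try (B,hash)→960, (C,merge)→1440, (B,merge)→1500, (C,hash)→1800, (C,nl)→7260, (B,nl)→7320; best=960 via (B,hash)
  {AC}: card=1800; try (C,hash)→1980, (A,merge)→2430, (C,merge)→2460, (A,hash)→2640, (A,nl)→18120, (C,nl)→18150; best=1980 via (C,hash)
  {ABC}: card=5400; try (A,hash)→3720, (B,hash)→4500, (A,merge)→5910, (B,merge)→24000, (A,nl)→54960, (B,nl)→109980; best=3720 via (A,hash)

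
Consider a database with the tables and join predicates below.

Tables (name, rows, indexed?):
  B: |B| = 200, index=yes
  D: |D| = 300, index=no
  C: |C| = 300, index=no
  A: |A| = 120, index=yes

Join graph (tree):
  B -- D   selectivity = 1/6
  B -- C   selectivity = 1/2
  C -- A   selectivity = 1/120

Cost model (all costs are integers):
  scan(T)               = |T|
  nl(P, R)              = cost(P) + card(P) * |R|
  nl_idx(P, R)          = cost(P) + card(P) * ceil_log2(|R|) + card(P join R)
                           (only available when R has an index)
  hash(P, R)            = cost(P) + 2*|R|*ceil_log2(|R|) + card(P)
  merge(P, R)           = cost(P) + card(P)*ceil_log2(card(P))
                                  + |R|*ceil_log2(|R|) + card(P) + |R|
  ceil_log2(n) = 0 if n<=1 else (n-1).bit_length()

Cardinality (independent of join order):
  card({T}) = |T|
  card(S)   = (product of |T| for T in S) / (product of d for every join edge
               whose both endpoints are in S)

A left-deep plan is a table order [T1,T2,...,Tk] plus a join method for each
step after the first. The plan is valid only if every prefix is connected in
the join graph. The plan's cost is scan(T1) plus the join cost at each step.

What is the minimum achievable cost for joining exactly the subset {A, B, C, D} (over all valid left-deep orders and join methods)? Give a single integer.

41180

Selinger DP over subsets of {A,B,C,D}:
  {B}: scan cost=200, card=200
  {D}: scan cost=300, card=300
  {C}: scan cost=300, card=300
  {A}: scan cost=120, card=120
  {BD}: card=10000; try (B,hash)→3800, (D,merge)→5000, (B,merge)→5100, (D,hash)→5800, (B,nl_idx)→12700, (D,nl)→60200 …(+1); best=3800 via (B,hash)
  {BC}: card=30000; try (B,hash)→3800, (C,merge)→5000, (B,merge)→5100, (C,hash)→5800, (B,nl_idx)→32700, (C,nl)→60200 …(+1); best=3800 via (B,hash)
  {AC}: card=300; try (A,hash)→2280, (A,nl_idx)→2700, (C,merge)→4080, (A,merge)→4260, (C,hash)→5640, (C,nl)→36120 …(+1); best=2280 via (A,hash)
  {BCD}: card=1500000; try (C,hash)→19200, (D,hash)→39200, (C,merge)→156800, (D,merge)→486800, (C,nl)→3003800, (D,nl)→9003800; best=19200 via (C,hash)
  {ABC}: card=30000; try (B,hash)→5780, (B,merge)→7080, (B,nl_idx)→34680, (A,hash)→35480, (B,nl)→62280, (A,nl_idx)→243800 …(+2); best=5780 via (B,hash)
  {ABCD}: card=1500000; try (D,hash)→41180, (D,merge)→488780, (A,hash)→1520880, (D,nl)→9005780, (A,nl_idx)→12019200, (A,merge)→33020160 …(+1); best=41180 via (D,hash)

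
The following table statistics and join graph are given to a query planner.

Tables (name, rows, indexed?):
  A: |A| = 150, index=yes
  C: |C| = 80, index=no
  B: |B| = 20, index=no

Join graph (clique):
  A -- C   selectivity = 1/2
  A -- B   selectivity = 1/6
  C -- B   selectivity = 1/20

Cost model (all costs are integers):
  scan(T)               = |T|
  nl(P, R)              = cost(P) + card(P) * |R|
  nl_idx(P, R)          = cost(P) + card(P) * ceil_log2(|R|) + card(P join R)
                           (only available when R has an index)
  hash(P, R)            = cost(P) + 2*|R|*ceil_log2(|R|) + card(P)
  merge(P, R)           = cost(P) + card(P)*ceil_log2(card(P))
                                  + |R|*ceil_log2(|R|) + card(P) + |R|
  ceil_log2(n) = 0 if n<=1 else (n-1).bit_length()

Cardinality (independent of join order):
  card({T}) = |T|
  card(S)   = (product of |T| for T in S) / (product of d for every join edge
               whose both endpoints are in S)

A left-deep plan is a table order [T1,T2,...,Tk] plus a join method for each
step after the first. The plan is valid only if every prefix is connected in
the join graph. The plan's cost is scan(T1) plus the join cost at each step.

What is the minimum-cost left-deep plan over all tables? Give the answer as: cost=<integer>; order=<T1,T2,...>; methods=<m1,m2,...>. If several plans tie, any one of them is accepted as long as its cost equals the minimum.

Selinger DP (subsets sized 1..n):
  {A}: scan cost=150, card=150
  {C}: scan cost=80, card=80
  {B}: scan cost=20, card=20
  {AC}: card=6000; try (C,hash)→1420, (A,merge)→2070, (C,merge)→2140, (A,hash)→2560, (A,nl_idx)→6720, (A,nl)→12080 …(+1); best=1420 via (C,hash)
  {AB}: card=500; try (B,hash)→500, (A,nl_idx)→680, (A,merge)→1490, (B,merge)→1620, (A,hash)→2440, (A,nl)→3020 …(+1); best=500 via (B,hash)
  {BC}: card=80; try (B,hash)→360, (C,merge)→780, (B,merge)→840, (C,hash)→1160, (C,nl)→1620, (B,nl)→1680; best=360 via (B,hash)
  {ABC}: card=1000; try (A,nl_idx)→2000, (C,hash)→2120, (A,merge)→2350, (A,hash)→2840, (C,merge)→6140, (B,hash)→7620 …(+4); best=2000 via (A,nl_idx)

cost=2000; order=C,B,A; methods=hash,nl_idx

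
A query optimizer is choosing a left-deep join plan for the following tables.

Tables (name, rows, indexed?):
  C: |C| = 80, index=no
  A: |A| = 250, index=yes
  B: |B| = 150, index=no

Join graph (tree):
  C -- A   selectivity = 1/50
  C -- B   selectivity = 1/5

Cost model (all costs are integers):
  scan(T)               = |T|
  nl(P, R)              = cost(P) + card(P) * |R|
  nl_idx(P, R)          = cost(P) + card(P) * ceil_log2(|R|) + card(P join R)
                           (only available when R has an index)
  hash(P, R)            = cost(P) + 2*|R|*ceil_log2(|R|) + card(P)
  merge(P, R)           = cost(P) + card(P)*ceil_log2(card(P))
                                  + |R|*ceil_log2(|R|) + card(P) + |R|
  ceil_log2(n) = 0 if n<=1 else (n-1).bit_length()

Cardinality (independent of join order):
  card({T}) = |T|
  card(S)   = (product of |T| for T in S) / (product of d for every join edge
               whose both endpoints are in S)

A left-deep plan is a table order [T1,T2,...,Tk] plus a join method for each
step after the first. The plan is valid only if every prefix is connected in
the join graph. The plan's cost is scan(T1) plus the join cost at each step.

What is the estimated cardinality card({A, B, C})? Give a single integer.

Tables in S: A(250), B(150), C(80)
Edges inside S: C-A(d=50), C-B(d=5)
numerator = 250 * 150 * 80 = 3000000
denominator = 50 * 5 = 250
card(S) = 3000000 / 250 = 12000

12000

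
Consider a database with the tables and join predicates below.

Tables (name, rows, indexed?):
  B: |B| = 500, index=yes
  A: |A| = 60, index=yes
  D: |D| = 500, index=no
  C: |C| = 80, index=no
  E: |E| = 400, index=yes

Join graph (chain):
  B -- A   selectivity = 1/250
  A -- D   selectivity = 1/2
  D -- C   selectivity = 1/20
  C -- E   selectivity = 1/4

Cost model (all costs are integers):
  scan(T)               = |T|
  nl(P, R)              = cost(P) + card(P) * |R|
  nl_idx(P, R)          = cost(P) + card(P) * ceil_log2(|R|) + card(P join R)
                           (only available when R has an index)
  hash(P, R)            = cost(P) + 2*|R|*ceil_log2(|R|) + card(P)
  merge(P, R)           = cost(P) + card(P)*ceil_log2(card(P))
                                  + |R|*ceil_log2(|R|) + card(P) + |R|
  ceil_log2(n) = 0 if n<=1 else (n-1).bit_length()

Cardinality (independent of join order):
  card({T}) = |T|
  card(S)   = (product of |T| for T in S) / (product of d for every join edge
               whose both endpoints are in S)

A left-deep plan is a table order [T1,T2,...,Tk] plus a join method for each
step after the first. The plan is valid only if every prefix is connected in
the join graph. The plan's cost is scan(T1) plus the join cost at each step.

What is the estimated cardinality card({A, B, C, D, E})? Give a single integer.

Tables in S: A(60), B(500), C(80), D(500), E(400)
Edges inside S: B-A(d=250), A-D(d=2), D-C(d=20), C-E(d=4)
numerator = 60 * 500 * 80 * 500 * 400 = 480000000000
denominator = 250 * 2 * 20 * 4 = 40000
card(S) = 480000000000 / 40000 = 12000000

12000000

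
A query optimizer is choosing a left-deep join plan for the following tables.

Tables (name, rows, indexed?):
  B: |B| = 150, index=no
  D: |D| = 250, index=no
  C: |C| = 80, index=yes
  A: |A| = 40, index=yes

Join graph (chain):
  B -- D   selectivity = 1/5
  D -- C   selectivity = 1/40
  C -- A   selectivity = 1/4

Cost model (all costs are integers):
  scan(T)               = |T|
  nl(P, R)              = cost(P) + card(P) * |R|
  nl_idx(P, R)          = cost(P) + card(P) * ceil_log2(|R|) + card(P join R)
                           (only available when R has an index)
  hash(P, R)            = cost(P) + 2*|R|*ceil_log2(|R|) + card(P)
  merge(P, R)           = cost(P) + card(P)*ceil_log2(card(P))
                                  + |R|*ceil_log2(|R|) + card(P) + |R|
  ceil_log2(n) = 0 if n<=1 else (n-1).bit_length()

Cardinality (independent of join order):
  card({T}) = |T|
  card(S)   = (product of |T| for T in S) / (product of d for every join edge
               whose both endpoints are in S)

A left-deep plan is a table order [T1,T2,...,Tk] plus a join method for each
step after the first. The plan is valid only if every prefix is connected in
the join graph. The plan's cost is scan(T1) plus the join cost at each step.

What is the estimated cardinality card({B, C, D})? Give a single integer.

15000

Tables in S: B(150), C(80), D(250)
Edges inside S: B-D(d=5), D-C(d=40)
numerator = 150 * 80 * 250 = 3000000
denominator = 5 * 40 = 200
card(S) = 3000000 / 200 = 15000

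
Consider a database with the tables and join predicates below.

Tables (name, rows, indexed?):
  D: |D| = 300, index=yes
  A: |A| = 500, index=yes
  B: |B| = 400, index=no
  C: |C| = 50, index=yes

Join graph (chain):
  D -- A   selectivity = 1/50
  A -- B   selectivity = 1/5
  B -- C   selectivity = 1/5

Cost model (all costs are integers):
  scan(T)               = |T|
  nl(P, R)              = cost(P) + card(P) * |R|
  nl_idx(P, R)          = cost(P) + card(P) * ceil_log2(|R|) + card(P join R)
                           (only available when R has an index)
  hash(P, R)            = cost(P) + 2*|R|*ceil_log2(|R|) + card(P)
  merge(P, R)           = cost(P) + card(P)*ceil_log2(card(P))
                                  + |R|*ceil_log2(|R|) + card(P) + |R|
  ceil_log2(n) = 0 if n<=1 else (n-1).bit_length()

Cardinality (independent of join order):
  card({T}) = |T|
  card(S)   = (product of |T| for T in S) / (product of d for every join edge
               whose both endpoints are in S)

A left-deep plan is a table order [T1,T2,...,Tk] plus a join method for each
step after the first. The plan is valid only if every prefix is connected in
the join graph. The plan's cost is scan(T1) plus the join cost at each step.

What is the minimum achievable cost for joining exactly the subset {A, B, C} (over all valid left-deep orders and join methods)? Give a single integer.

14400

Selinger DP over subsets of {A,B,C}:
  {A}: scan cost=500, card=500
  {B}: scan cost=400, card=400
  {C}: scan cost=50, card=50
  {AB}: card=40000; try (B,hash)→8200, (A,merge)→9400, (B,merge)→9500, (A,hash)→9800, (A,nl_idx)→44000, (A,nl)→200400 …(+1); best=8200 via (B,hash)
  {BC}: card=4000; try (C,hash)→1400, (B,merge)→4400, (C,merge)→4750, (C,nl_idx)→6800, (B,hash)→7300, (B,nl)→20050 …(+1); best=1400 via (C,hash)
  {ABC}: card=400000; try (A,hash)→14400, (C,hash)→48800, (A,merge)→58400, (A,nl_idx)→437400, (C,nl_idx)→648200, (C,merge)→688550 …(+2); best=14400 via (A,hash)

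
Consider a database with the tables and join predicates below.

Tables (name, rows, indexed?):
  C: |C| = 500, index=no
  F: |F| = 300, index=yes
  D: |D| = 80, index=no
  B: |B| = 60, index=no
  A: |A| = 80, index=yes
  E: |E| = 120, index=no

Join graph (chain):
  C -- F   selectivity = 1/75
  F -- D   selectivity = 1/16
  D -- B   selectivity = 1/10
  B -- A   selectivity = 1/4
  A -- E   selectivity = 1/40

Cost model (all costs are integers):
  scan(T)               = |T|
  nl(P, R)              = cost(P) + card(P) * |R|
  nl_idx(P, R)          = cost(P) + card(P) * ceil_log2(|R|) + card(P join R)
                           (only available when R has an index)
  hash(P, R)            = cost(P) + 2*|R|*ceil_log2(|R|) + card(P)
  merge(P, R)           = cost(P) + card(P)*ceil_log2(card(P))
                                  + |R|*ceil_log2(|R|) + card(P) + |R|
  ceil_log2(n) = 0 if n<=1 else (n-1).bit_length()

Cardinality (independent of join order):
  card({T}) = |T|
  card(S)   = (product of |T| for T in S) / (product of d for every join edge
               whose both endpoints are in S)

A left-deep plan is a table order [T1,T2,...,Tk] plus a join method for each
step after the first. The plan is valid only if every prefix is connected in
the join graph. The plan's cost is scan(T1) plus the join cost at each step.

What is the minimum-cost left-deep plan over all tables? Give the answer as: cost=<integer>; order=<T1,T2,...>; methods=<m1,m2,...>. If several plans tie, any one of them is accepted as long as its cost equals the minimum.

Selinger DP (subsets sized 1..n):
  {C}: scan cost=500, card=500
  {F}: scan cost=300, card=300
  {D}: scan cost=80, card=80
  {B}: scan cost=60, card=60
  {A}: scan cost=80, card=80
  {E}: scan cost=120, card=120
  {CF}: card=2000; try (F,hash)→6400, (F,nl_idx)→7000, (C,merge)→8300, (F,merge)→8500, (C,hash)→9600, (C,nl)→150300 …(+1); best=6400 via (F,hash)
  {DF}: card=1500; try (D,hash)→1720, (F,nl_idx)→2300, (F,merge)→3720, (D,merge)→3940, (F,hash)→5560, (F,nl)→24080 …(+1); best=1720 via (D,hash)
  {BD}: card=480; try (B,hash)→880, (D,merge)→1120, (B,merge)→1140, (D,hash)→1240, (D,nl)→4860, (B,nl)→4880; best=880 via (B,hash)
  {AB}: card=1200; try (B,hash)→880, (A,merge)→1120, (B,merge)→1140, (A,hash)→1240, (A,nl_idx)→1680, (A,nl)→4860 …(+1); best=880 via (B,hash)
  {AE}: card=240; try (A,nl_idx)→1200, (A,hash)→1360, (E,merge)→1680, (A,merge)→1720, (E,hash)→1840, (E,nl)→9680 …(+1); best=1200 via (A,nl_idx)
  {CDF}: card=10000; try (D,hash)→9520, (C,hash)→12220, (C,merge)→24720, (D,merge)→31040, (D,nl)→166400, (C,nl)→751720; best=9520 via (D,hash)
  {BDF}: card=9000; try (B,hash)→3940, (F,hash)→6760, (F,merge)→8680, (F,nl_idx)→14200, (B,merge)→20140, (B,nl)→91720 …(+1); best=3940 via (B,hash)
  {ABD}: card=9600; try (A,hash)→2480, (D,hash)→3200, (A,merge)→6320, (A,nl_idx)→13840, (D,merge)→15920, (A,nl)→39280 …(+1); best=2480 via (A,hash)
  {ABE}: card=3600; try (B,hash)→2160, (E,hash)→3760, (B,merge)→3780, (B,nl)→15600, (E,merge)→16240, (E,nl)→144880; best=2160 via (B,hash)
  {BCDF}: card=60000; try (B,hash)→20240, (C,hash)→21940, (C,merge)→143940, (B,merge)→159940, (B,nl)→609520, (C,nl)→4503940; best=20240 via (B,hash)
  {ABDF}: card=180000; try (A,hash)→14060, (F,hash)→17480, (A,merge)→139580, (F,merge)→149480, (A,nl_idx)→246940, (F,nl_idx)→268880 …(+2); best=14060 via (A,hash)
  {ABDE}: card=28800; try (D,hash)→6880, (E,hash)→13760, (D,merge)→49600, (E,merge)→147440, (D,nl)→290160, (E,nl)→1154480; best=6880 via (D,hash)
  {ABCDF}: card=1200000; try (A,hash)→81360, (C,hash)→203060, (A,merge)→1040880, (A,nl_idx)→1640240, (C,merge)→3439060, (A,nl)→4820240 …(+1); best=81360 via (A,hash)
  {ABDEF}: card=540000; try (F,hash)→41080, (E,hash)→195740, (F,merge)→470680, (F,nl_idx)→806080, (E,merge)→3435020, (F,nl)→8646880 …(+1); best=41080 via (F,hash)
  {ABCDEF}: card=3600000; try (C,hash)→590080, (E,hash)→1283040, (C,merge)→11386080, (E,merge)→26482320, (E,nl)→144081360, (C,nl)→270041080; best=590080 via (C,hash)

cost=590080; order=E,A,B,D,F,C; methods=nl_idx,hash,hash,hash,hash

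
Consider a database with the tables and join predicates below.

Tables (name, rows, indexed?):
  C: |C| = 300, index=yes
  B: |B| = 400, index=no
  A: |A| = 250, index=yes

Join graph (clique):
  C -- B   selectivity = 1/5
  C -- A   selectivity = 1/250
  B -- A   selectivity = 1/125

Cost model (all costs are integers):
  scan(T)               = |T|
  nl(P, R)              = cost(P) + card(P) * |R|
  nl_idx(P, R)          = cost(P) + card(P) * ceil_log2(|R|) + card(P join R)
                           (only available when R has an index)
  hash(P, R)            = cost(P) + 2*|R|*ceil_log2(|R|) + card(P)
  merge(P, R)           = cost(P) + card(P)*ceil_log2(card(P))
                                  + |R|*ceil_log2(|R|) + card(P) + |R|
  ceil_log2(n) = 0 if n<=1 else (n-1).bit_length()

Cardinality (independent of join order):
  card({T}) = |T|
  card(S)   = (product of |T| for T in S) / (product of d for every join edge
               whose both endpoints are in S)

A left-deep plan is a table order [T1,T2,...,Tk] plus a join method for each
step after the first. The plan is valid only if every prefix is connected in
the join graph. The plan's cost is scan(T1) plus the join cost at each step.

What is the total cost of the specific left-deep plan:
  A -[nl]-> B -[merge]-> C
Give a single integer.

step 1: scan A: cost=250, card=250
step 2: join B via nl
    card(P join B) = 250*400/(125) = 800
    cost = 250 + 250*400 = 100250
step 3: join C via merge
    card(P join C) = 800*300/(5*250) = 192
    cost = 100250 + 800*10 + 300*9 + 800 + 300 = 112050

112050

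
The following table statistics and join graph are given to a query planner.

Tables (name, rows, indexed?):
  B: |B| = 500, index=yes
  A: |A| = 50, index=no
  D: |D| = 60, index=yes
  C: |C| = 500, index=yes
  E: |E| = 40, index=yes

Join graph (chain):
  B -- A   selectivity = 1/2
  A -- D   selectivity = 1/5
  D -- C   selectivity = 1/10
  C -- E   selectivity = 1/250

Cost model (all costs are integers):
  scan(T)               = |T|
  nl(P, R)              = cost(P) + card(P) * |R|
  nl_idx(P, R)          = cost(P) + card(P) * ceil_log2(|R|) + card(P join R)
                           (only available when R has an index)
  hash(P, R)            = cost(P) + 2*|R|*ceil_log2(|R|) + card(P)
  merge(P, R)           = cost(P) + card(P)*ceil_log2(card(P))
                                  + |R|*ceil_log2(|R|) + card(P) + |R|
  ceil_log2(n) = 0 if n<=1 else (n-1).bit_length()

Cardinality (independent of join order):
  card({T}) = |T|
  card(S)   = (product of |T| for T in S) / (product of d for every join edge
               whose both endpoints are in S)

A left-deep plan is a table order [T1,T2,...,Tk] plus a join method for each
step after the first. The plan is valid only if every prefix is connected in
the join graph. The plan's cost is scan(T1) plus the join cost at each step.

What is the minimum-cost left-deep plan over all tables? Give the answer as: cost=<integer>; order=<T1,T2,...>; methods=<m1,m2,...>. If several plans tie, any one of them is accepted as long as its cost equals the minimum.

Selinger DP (subsets sized 1..n):
  {B}: scan cost=500, card=500
  {A}: scan cost=50, card=50
  {D}: scan cost=60, card=60
  {C}: scan cost=500, card=500
  {E}: scan cost=40, card=40
  {AB}: card=12500; try (A,hash)→1600, (B,merge)→5400, (A,merge)→5850, (B,hash)→9100, (B,nl_idx)→13000, (B,nl)→25050 …(+1); best=1600 via (A,hash)
  {AD}: card=600; try (A,hash)→720, (D,hash)→820, (D,merge)→820, (A,merge)→830, (D,nl_idx)→950, (D,nl)→3050 …(+1); best=720 via (A,hash)
  {CD}: card=3000; try (D,hash)→1720, (C,nl_idx)→3600, (C,merge)→5480, (D,merge)→5920, (D,nl_idx)→6500, (C,hash)→9120 …(+2); best=1720 via (D,hash)
  {CE}: card=80; try (C,nl_idx)→480, (E,hash)→1480, (E,nl_idx)→3580, (C,merge)→5320, (E,merge)→5780, (C,hash)→9080 …(+2); best=480 via (C,nl_idx)
  {ABD}: card=150000; try (B,hash)→10320, (B,merge)→12320, (D,hash)→14820, (B,nl_idx)→156120, (D,merge)→189520, (D,nl_idx)→226600 …(+2); best=10320 via (B,hash)
  {ACD}: card=30000; try (A,hash)→5320, (C,hash)→10320, (C,merge)→12320, (C,nl_idx)→36120, (A,merge)→41070, (A,nl)→151720 …(+1); best=5320 via (A,hash)
  {CDE}: card=480; try (D,hash)→1280, (D,nl_idx)→1440, (D,merge)→1540, (E,hash)→5200, (D,nl)→5280, (E,nl_idx)→20200 …(+2); best=1280 via (D,hash)
  {ABCD}: card=7500000; try (B,hash)→44320, (C,hash)→169320, (B,merge)→490320, (C,merge)→2865320, (B,nl_idx)→7775320, (C,nl_idx)→8860320 …(+2); best=44320 via (B,hash)
  {ACDE}: card=4800; try (A,hash)→2360, (A,merge)→6430, (A,nl)→25280, (E,hash)→35800, (E,nl_idx)→190120, (E,merge)→485600 …(+1); best=2360 via (A,hash)
  {ABCDE}: card=1200000; try (B,hash)→16160, (B,merge)→74560, (B,nl_idx)→1245560, (B,nl)→2402360, (E,hash)→7544800, (E,nl_idx)→46244320 …(+2); best=16160 via (B,hash)

cost=16160; order=E,C,D,A,B; methods=nl_idx,hash,hash,hash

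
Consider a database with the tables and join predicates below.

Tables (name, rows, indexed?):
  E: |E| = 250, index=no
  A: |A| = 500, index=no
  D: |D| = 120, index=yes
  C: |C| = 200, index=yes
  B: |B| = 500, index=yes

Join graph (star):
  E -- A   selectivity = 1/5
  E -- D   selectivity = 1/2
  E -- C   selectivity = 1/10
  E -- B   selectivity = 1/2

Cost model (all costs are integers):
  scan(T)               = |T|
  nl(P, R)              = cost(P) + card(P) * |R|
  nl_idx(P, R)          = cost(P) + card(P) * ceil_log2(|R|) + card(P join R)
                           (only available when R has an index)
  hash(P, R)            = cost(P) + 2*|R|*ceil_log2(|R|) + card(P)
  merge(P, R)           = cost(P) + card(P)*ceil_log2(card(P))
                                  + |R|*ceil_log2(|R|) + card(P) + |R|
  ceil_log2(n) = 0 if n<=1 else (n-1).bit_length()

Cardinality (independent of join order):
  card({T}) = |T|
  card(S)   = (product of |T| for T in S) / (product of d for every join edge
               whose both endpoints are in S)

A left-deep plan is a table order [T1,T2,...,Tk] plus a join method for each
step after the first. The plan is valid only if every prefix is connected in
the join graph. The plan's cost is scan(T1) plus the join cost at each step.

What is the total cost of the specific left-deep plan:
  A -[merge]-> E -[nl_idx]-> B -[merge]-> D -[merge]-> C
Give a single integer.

11406485510

step 1: scan A: cost=500, card=500
step 2: join E via merge
    card(P join E) = 500*250/(5) = 25000
    cost = 500 + 500*9 + 250*8 + 500 + 250 = 7750
step 3: join B via nl_idx
    card(P join B) = 25000*500/(2) = 6250000
    cost = 7750 + 25000*9 + 6250000 = 6482750
step 4: join D via merge
    card(P join D) = 6250000*120/(2) = 375000000
    cost = 6482750 + 6250000*23 + 120*7 + 6250000 + 120 = 156483710
step 5: join C via merge
    card(P join C) = 375000000*200/(10) = 7500000000
    cost = 156483710 + 375000000*29 + 200*8 + 375000000 + 200 = 11406485510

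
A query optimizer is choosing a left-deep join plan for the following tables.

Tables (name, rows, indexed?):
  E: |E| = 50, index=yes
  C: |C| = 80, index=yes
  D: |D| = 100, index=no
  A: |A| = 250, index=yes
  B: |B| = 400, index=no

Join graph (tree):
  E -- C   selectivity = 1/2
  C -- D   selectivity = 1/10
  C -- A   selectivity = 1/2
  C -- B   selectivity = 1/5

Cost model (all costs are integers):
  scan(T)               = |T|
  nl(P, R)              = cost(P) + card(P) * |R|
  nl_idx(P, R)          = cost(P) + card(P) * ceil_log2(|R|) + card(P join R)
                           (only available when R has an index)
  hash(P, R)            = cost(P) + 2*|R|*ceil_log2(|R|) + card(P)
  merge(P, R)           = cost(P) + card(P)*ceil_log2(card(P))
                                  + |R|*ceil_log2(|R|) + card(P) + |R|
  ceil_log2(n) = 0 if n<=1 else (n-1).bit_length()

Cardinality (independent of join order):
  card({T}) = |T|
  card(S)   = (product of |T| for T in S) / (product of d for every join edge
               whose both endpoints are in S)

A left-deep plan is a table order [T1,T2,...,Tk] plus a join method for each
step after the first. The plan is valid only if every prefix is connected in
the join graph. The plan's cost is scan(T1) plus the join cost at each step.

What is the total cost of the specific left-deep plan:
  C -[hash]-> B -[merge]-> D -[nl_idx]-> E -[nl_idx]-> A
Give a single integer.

214881760

step 1: scan C: cost=80, card=80
step 2: join B via hash
    card(P join B) = 80*400/(5) = 6400
    cost = 80 + 2*400*9 + 80 = 7360
step 3: join D via merge
    card(P join D) = 6400*100/(10) = 64000
    cost = 7360 + 6400*13 + 100*7 + 6400 + 100 = 97760
step 4: join E via nl_idx
    card(P join E) = 64000*50/(2) = 1600000
    cost = 97760 + 64000*6 + 1600000 = 2081760
step 5: join A via nl_idx
    card(P join A) = 1600000*250/(2) = 200000000
    cost = 2081760 + 1600000*8 + 200000000 = 214881760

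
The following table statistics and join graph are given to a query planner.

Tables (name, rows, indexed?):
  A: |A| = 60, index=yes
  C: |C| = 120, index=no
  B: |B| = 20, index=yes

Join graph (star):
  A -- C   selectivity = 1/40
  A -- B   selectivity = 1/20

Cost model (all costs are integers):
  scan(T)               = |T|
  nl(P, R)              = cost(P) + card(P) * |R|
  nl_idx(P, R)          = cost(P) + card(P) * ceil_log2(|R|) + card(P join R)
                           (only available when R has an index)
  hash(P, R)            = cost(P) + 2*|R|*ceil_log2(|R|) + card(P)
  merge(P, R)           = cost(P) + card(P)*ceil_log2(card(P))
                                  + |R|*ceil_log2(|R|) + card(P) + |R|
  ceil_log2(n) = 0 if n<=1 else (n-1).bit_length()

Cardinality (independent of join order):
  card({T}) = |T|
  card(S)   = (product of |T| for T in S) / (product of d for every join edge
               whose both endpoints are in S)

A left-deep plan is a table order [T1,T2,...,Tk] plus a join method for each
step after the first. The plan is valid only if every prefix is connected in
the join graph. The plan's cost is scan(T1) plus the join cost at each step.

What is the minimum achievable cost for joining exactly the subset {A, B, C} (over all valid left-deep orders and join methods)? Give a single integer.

1340

Selinger DP over subsets of {A,B,C}:
  {A}: scan cost=60, card=60
  {C}: scan cost=120, card=120
  {B}: scan cost=20, card=20
  {AC}: card=180; try (A,hash)→960, (A,nl_idx)→1020, (C,merge)→1440, (A,merge)→1500, (C,hash)→1800, (C,nl)→7260 …(+1); best=960 via (A,hash)
  {AB}: card=60; try (A,nl_idx)→200, (B,hash)→320, (B,nl_idx)→420, (A,merge)→560, (B,merge)→600, (A,hash)→760 …(+2); best=200 via (A,nl_idx)
  {ABC}: card=180; try (B,hash)→1340, (C,merge)→1580, (C,hash)→1940, (B,nl_idx)→2040, (B,merge)→2700, (B,nl)→4560 …(+1); best=1340 via (B,hash)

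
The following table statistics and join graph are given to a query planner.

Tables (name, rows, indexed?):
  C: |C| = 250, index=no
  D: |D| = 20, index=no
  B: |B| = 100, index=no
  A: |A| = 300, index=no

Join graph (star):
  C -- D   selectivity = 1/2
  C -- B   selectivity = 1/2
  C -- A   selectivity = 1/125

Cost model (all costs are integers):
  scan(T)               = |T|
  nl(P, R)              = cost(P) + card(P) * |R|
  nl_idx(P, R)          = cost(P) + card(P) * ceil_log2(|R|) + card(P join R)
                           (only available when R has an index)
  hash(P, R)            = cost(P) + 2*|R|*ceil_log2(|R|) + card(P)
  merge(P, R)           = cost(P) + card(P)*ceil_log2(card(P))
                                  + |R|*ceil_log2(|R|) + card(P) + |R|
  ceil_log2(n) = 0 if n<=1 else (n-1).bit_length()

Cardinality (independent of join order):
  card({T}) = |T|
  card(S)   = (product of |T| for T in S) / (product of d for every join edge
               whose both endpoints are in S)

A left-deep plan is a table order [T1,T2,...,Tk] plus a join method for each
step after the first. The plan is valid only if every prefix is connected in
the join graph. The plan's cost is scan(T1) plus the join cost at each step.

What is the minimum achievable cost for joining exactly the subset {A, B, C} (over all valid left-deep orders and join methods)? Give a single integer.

6600

Selinger DP over subsets of {A,B,C}:
  {C}: scan cost=250, card=250
  {B}: scan cost=100, card=100
  {A}: scan cost=300, card=300
  {BC}: card=12500; try (B,hash)→1900, (C,merge)→3150, (B,merge)→3300, (C,hash)→4200, (C,nl)→25100, (B,nl)→25250; best=1900 via (B,hash)
  {AC}: card=600; try (C,hash)→4600, (A,merge)→5500, (C,merge)→5550, (A,hash)→5900, (A,nl)→75250, (C,nl)→75300; best=4600 via (C,hash)
  {ABC}: card=30000; try (B,hash)→6600, (B,merge)→12000, (A,hash)→19800, (B,nl)→64600, (A,merge)→192400, (A,nl)→3751900; best=6600 via (B,hash)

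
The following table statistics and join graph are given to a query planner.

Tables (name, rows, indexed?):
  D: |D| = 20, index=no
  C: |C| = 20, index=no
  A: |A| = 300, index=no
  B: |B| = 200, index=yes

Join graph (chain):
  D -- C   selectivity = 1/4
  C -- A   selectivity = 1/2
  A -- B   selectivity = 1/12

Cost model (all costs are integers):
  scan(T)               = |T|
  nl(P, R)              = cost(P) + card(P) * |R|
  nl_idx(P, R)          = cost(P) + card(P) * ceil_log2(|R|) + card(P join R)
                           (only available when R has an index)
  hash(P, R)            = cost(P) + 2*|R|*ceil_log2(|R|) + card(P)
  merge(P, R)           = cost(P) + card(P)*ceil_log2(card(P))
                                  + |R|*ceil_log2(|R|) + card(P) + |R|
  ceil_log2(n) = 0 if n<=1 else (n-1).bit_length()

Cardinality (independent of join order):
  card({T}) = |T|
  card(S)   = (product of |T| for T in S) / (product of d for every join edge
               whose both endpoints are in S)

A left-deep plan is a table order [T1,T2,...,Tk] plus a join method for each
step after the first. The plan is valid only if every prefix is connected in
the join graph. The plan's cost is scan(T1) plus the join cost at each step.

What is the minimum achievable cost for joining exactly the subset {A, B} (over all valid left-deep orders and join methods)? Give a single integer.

3800

Selinger DP over subsets of {A,B}:
  {A}: scan cost=300, card=300
  {B}: scan cost=200, card=200
  {AB}: card=5000; try (B,hash)→3800, (A,merge)→5000, (B,merge)→5100, (A,hash)→5800, (B,nl_idx)→7700, (A,nl)→60200 …(+1); best=3800 via (B,hash)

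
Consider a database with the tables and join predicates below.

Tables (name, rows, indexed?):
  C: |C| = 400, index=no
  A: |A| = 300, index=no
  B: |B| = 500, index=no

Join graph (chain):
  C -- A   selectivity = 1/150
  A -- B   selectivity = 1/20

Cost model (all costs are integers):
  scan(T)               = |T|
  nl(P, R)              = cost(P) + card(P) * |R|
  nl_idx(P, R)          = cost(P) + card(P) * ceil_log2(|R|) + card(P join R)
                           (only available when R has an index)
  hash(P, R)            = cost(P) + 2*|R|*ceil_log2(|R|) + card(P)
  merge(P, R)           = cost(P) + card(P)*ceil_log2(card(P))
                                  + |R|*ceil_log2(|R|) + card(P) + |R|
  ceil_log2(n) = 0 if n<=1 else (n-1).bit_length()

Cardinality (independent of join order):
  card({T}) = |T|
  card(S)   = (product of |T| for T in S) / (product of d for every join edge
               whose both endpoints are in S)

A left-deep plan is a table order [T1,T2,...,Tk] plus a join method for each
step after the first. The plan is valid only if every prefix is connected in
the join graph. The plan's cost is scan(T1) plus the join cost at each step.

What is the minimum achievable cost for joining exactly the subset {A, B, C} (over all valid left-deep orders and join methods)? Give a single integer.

16000

Selinger DP over subsets of {A,B,C}:
  {C}: scan cost=400, card=400
  {A}: scan cost=300, card=300
  {B}: scan cost=500, card=500
  {AC}: card=800; try (A,hash)→6200, (C,merge)→7300, (A,merge)→7400, (C,hash)→7800, (C,nl)→120300, (A,nl)→120400; best=6200 via (A,hash)
  {AB}: card=7500; try (A,hash)→6400, (B,merge)→8300, (A,merge)→8500, (B,hash)→9600, (B,nl)→150300, (A,nl)→150500; best=6400 via (A,hash)
  {ABC}: card=20000; try (B,hash)→16000, (B,merge)→20000, (C,hash)→21100, (C,merge)→115400, (B,nl)→406200, (C,nl)→3006400; best=16000 via (B,hash)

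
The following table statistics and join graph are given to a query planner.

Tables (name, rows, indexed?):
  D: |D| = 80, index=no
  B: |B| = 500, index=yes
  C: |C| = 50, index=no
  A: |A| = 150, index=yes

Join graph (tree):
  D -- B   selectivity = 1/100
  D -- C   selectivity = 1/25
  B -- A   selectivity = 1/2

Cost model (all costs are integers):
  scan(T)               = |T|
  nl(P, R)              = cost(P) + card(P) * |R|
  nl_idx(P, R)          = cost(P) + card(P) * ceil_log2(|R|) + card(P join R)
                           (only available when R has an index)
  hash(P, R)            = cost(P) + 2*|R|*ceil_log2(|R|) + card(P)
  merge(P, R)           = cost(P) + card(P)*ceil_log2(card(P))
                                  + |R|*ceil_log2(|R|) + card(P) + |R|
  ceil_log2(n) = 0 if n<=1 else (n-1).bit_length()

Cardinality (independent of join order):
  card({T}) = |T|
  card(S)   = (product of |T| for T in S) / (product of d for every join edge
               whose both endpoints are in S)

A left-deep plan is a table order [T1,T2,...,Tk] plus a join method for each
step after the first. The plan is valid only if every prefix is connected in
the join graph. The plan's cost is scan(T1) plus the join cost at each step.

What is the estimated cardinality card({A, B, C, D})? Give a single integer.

60000

Tables in S: A(150), B(500), C(50), D(80)
Edges inside S: D-B(d=100), D-C(d=25), B-A(d=2)
numerator = 150 * 500 * 50 * 80 = 300000000
denominator = 100 * 25 * 2 = 5000
card(S) = 300000000 / 5000 = 60000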